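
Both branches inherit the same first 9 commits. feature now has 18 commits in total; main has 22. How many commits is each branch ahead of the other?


Common ancestor: commit #9
feature commits after divergence: 18 - 9 = 9
main commits after divergence: 22 - 9 = 13
feature is 9 commits ahead of main
main is 13 commits ahead of feature

feature ahead: 9, main ahead: 13


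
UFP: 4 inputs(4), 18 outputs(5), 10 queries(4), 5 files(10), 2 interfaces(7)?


UFP = EI*4 + EO*5 + EQ*4 + ILF*10 + EIF*7
UFP = 4*4 + 18*5 + 10*4 + 5*10 + 2*7
UFP = 16 + 90 + 40 + 50 + 14
UFP = 210

210


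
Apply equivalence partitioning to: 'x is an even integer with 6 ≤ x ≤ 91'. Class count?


Constraint: even integers in [6, 91]
Class 1: x < 6 — out-of-range invalid
Class 2: x in [6,91] but odd — wrong type invalid
Class 3: x in [6,91] and even — valid
Class 4: x > 91 — out-of-range invalid
Total equivalence classes: 4

4 equivalence classes


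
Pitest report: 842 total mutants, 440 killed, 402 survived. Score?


Mutation score = killed / total * 100
Mutation score = 440 / 842 * 100
Mutation score = 52.26%

52.26%


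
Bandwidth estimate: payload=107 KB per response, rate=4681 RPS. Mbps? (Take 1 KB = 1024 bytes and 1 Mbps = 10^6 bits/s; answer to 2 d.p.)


Formula: Mbps = payload_bytes * RPS * 8 / 1e6
Payload per request = 107 KB = 107 * 1024 = 109568 bytes
Total bytes/sec = 109568 * 4681 = 512887808
Total bits/sec = 512887808 * 8 = 4103102464
Mbps = 4103102464 / 1e6 = 4103.1

4103.1 Mbps


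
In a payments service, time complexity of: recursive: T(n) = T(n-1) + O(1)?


Reasoning: linear recursion with constant work per frame
Complexity: O(n)

O(n)


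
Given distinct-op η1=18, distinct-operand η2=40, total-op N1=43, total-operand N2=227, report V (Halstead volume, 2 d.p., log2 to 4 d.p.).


Formula: V = N * log2(η), where N = N1 + N2 and η = η1 + η2
η = 18 + 40 = 58
N = 43 + 227 = 270
log2(58) ≈ 5.8580
V = 270 * 5.8580 = 1581.66

1581.66


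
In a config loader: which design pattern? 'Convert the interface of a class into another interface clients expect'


This matches the Adapter pattern

Adapter


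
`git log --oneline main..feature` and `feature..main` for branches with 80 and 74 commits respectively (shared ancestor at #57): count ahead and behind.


Common ancestor: commit #57
feature commits after divergence: 80 - 57 = 23
main commits after divergence: 74 - 57 = 17
feature is 23 commits ahead of main
main is 17 commits ahead of feature

feature ahead: 23, main ahead: 17


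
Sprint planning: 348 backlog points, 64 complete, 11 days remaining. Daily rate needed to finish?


Formula: Required rate = Remaining points / Days left
Remaining = 348 - 64 = 284 points
Required rate = 284 / 11 = 25.82 points/day

25.82 points/day


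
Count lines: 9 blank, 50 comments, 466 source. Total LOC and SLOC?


Total LOC = blank + comment + code
Total LOC = 9 + 50 + 466 = 525
SLOC (source only) = code = 466

Total LOC: 525, SLOC: 466


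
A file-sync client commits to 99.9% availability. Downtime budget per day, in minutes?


Formula: allowed downtime = period * (100 - SLA) / 100
Period (day) = 1440 minutes
Unavailability fraction = (100 - 99.9) / 100
Allowed downtime = 1440 * (100 - 99.9) / 100
Allowed downtime = 1.44 minutes

1.44 minutes


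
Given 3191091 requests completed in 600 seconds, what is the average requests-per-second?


Formula: throughput = requests / seconds
throughput = 3191091 / 600
throughput = 5318.49 requests/second

5318.49 requests/second


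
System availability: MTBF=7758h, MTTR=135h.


Availability = MTBF / (MTBF + MTTR)
Availability = 7758 / (7758 + 135)
Availability = 7758 / 7893
Availability = 98.2896%

98.2896%


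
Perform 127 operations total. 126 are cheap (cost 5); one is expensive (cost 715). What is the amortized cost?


Formula: Amortized cost = Total cost / Operations
Total cost = (126 * 5) + (1 * 715)
Total cost = 630 + 715 = 1345
Amortized = 1345 / 127 = 10.5906

10.5906


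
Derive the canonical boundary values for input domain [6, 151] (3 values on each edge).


Range: [6, 151]
Boundaries: just below min, min, min+1, max-1, max, just above max
Values: [5, 6, 7, 150, 151, 152]

[5, 6, 7, 150, 151, 152]


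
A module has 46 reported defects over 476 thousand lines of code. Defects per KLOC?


Defect density = defects / KLOC
Defect density = 46 / 476
Defect density = 0.097 defects/KLOC

0.097 defects/KLOC


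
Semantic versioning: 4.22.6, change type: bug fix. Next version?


Current: 4.22.6
Change category: 'bug fix' → patch bump
SemVer rule: patch bump → increment PATCH (MAJOR and MINOR unchanged)
New: 4.22.7

4.22.7


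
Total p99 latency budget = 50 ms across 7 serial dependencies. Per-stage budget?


Formula: per_stage = total_budget / stages
per_stage = 50 / 7
per_stage = 7.14 ms

7.14 ms


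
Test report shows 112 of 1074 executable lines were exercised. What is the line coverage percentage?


Coverage = covered / total * 100
Coverage = 112 / 1074 * 100
Coverage = 10.43%

10.43%


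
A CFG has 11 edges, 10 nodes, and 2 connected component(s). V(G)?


Formula: V(G) = E - N + 2P
V(G) = 11 - 10 + 2*2
V(G) = 1 + 4
V(G) = 5

5


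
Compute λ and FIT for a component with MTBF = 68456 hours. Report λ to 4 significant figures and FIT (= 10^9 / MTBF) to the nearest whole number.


Formula: λ = 1 / MTBF; FIT = λ × 1e9 = 1e9 / MTBF
λ = 1 / 68456 ≈ 1.461e-05 failures/hour
FIT = 1e9 / 68456 ≈ 14608 failures per 1e9 hours (nearest whole number)

λ = 1.461e-05 /h, FIT = 14608


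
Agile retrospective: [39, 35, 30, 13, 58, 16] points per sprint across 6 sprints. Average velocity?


Formula: Avg velocity = Total points / Number of sprints
Points: [39, 35, 30, 13, 58, 16]
Sum = 39 + 35 + 30 + 13 + 58 + 16 = 191
Avg velocity = 191 / 6 = 31.83 points/sprint

31.83 points/sprint


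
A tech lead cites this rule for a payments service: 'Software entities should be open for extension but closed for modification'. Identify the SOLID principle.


This describes the Open/Closed Principle (OCP)

Open/Closed Principle (OCP)


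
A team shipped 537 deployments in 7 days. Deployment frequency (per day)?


Formula: deployments per day = releases / days
= 537 / 7
= 76.714 deploys/day
(equivalently, 537.0 deploys/week)

76.714 deploys/day


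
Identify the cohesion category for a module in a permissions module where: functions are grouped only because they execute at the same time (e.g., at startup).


Reasoning: Related by timing only
Type: Temporal cohesion

Temporal cohesion


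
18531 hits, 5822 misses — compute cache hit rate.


Formula: hit rate = hits / (hits + misses) * 100
hit rate = 18531 / (18531 + 5822) * 100
hit rate = 18531 / 24353 * 100
hit rate = 76.09%

76.09%


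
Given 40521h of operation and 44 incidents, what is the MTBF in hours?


Formula: MTBF = Total operating time / Number of failures
MTBF = 40521 / 44
MTBF = 920.93 hours

920.93 hours


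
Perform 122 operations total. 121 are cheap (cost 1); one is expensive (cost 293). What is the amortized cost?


Formula: Amortized cost = Total cost / Operations
Total cost = (121 * 1) + (1 * 293)
Total cost = 121 + 293 = 414
Amortized = 414 / 122 = 3.3934

3.3934


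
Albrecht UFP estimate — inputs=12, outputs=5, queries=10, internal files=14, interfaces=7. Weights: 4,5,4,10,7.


UFP = EI*4 + EO*5 + EQ*4 + ILF*10 + EIF*7
UFP = 12*4 + 5*5 + 10*4 + 14*10 + 7*7
UFP = 48 + 25 + 40 + 140 + 49
UFP = 302

302


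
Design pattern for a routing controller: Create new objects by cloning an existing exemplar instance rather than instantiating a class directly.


This matches the Prototype pattern

Prototype


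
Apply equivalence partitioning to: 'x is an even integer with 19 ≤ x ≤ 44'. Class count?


Constraint: even integers in [19, 44]
Class 1: x < 19 — out-of-range invalid
Class 2: x in [19,44] but odd — wrong type invalid
Class 3: x in [19,44] and even — valid
Class 4: x > 44 — out-of-range invalid
Total equivalence classes: 4

4 equivalence classes


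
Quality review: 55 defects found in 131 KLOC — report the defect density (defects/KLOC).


Defect density = defects / KLOC
Defect density = 55 / 131
Defect density = 0.42 defects/KLOC

0.42 defects/KLOC


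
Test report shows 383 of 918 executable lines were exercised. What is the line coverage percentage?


Coverage = covered / total * 100
Coverage = 383 / 918 * 100
Coverage = 41.72%

41.72%


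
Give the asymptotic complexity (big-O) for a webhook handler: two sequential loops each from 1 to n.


Reasoning: sequential dominates: O(n) + O(n) = O(n)
Complexity: O(n)

O(n)


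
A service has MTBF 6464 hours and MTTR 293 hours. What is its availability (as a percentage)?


Availability = MTBF / (MTBF + MTTR)
Availability = 6464 / (6464 + 293)
Availability = 6464 / 6757
Availability = 95.6638%

95.6638%


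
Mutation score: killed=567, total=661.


Mutation score = killed / total * 100
Mutation score = 567 / 661 * 100
Mutation score = 85.78%

85.78%


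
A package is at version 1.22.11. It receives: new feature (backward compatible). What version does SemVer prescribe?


Current: 1.22.11
Change category: 'new feature (backward compatible)' → minor bump
SemVer rule: minor bump → increment MINOR, reset PATCH to 0 (MAJOR unchanged)
New: 1.23.0

1.23.0


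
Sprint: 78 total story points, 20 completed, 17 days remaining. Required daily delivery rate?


Formula: Required rate = Remaining points / Days left
Remaining = 78 - 20 = 58 points
Required rate = 58 / 17 = 3.41 points/day

3.41 points/day


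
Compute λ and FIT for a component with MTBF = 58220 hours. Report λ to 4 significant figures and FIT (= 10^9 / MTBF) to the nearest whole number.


Formula: λ = 1 / MTBF; FIT = λ × 1e9 = 1e9 / MTBF
λ = 1 / 58220 ≈ 1.718e-05 failures/hour
FIT = 1e9 / 58220 ≈ 17176 failures per 1e9 hours (nearest whole number)

λ = 1.718e-05 /h, FIT = 17176


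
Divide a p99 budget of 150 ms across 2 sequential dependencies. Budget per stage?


Formula: per_stage = total_budget / stages
per_stage = 150 / 2
per_stage = 75.0 ms

75.0 ms


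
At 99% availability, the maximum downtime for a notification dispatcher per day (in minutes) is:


Formula: allowed downtime = period * (100 - SLA) / 100
Period (day) = 1440 minutes
Unavailability fraction = (100 - 99.0) / 100
Allowed downtime = 1440 * (100 - 99.0) / 100
Allowed downtime = 14.4 minutes

14.4 minutes


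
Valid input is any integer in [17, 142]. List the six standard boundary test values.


Range: [17, 142]
Boundaries: just below min, min, min+1, max-1, max, just above max
Values: [16, 17, 18, 141, 142, 143]

[16, 17, 18, 141, 142, 143]


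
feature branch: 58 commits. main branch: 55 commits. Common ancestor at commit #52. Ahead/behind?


Common ancestor: commit #52
feature commits after divergence: 58 - 52 = 6
main commits after divergence: 55 - 52 = 3
feature is 6 commits ahead of main
main is 3 commits ahead of feature

feature ahead: 6, main ahead: 3


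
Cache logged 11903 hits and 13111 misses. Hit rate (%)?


Formula: hit rate = hits / (hits + misses) * 100
hit rate = 11903 / (11903 + 13111) * 100
hit rate = 11903 / 25014 * 100
hit rate = 47.59%

47.59%


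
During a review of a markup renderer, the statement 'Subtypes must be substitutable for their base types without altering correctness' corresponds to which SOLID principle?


This describes the Liskov Substitution Principle (LSP)

Liskov Substitution Principle (LSP)


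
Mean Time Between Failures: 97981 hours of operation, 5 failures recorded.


Formula: MTBF = Total operating time / Number of failures
MTBF = 97981 / 5
MTBF = 19596.2 hours

19596.2 hours


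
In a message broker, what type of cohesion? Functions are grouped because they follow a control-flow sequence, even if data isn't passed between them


Reasoning: Grouped by order of execution within a routine, not by data flow
Type: Procedural cohesion

Procedural cohesion


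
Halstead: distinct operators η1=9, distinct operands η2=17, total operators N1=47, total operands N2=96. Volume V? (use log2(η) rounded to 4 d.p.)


Formula: V = N * log2(η), where N = N1 + N2 and η = η1 + η2
η = 9 + 17 = 26
N = 47 + 96 = 143
log2(26) ≈ 4.7004
V = 143 * 4.7004 = 672.16

672.16


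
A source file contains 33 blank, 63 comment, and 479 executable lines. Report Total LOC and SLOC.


Total LOC = blank + comment + code
Total LOC = 33 + 63 + 479 = 575
SLOC (source only) = code = 479

Total LOC: 575, SLOC: 479


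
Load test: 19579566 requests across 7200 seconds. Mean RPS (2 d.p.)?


Formula: throughput = requests / seconds
throughput = 19579566 / 7200
throughput = 2719.38 requests/second

2719.38 requests/second


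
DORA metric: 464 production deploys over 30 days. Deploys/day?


Formula: deployments per day = releases / days
= 464 / 30
= 15.467 deploys/day
(equivalently, 108.27 deploys/week)

15.467 deploys/day


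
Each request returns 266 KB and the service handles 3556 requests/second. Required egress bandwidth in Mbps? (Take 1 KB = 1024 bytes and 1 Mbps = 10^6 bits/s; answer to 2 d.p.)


Formula: Mbps = payload_bytes * RPS * 8 / 1e6
Payload per request = 266 KB = 266 * 1024 = 272384 bytes
Total bytes/sec = 272384 * 3556 = 968597504
Total bits/sec = 968597504 * 8 = 7748780032
Mbps = 7748780032 / 1e6 = 7748.78

7748.78 Mbps


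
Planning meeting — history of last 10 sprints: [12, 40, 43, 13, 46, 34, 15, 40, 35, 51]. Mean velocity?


Formula: Avg velocity = Total points / Number of sprints
Points: [12, 40, 43, 13, 46, 34, 15, 40, 35, 51]
Sum = 12 + 40 + 43 + 13 + 46 + 34 + 15 + 40 + 35 + 51 = 329
Avg velocity = 329 / 10 = 32.9 points/sprint

32.9 points/sprint


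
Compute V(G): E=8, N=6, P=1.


Formula: V(G) = E - N + 2P
V(G) = 8 - 6 + 2*1
V(G) = 2 + 2
V(G) = 4

4


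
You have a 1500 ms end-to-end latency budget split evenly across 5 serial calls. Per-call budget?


Formula: per_stage = total_budget / stages
per_stage = 1500 / 5
per_stage = 300.0 ms

300.0 ms


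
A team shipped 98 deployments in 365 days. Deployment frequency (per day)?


Formula: deployments per day = releases / days
= 98 / 365
= 0.268 deploys/day
(equivalently, 1.88 deploys/week)

0.268 deploys/day


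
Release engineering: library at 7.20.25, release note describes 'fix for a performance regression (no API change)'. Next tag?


Current: 7.20.25
Change category: 'fix for a performance regression (no API change)' → patch bump
SemVer rule: patch bump → increment PATCH (MAJOR and MINOR unchanged)
New: 7.20.26

7.20.26


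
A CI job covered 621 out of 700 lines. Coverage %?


Coverage = covered / total * 100
Coverage = 621 / 700 * 100
Coverage = 88.71%

88.71%


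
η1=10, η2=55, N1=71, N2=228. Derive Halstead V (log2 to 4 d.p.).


Formula: V = N * log2(η), where N = N1 + N2 and η = η1 + η2
η = 10 + 55 = 65
N = 71 + 228 = 299
log2(65) ≈ 6.0224
V = 299 * 6.0224 = 1800.70

1800.70


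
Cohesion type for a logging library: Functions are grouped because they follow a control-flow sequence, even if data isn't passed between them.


Reasoning: Grouped by order of execution within a routine, not by data flow
Type: Procedural cohesion

Procedural cohesion


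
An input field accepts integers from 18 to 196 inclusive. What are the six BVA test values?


Range: [18, 196]
Boundaries: just below min, min, min+1, max-1, max, just above max
Values: [17, 18, 19, 195, 196, 197]

[17, 18, 19, 195, 196, 197]


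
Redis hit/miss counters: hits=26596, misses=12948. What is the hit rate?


Formula: hit rate = hits / (hits + misses) * 100
hit rate = 26596 / (26596 + 12948) * 100
hit rate = 26596 / 39544 * 100
hit rate = 67.26%

67.26%


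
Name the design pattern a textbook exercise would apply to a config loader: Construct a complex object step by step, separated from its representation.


This matches the Builder pattern

Builder


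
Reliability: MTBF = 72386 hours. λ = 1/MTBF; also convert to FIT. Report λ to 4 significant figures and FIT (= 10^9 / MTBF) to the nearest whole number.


Formula: λ = 1 / MTBF; FIT = λ × 1e9 = 1e9 / MTBF
λ = 1 / 72386 ≈ 1.381e-05 failures/hour
FIT = 1e9 / 72386 ≈ 13815 failures per 1e9 hours (nearest whole number)

λ = 1.381e-05 /h, FIT = 13815


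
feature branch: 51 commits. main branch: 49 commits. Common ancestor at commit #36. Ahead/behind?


Common ancestor: commit #36
feature commits after divergence: 51 - 36 = 15
main commits after divergence: 49 - 36 = 13
feature is 15 commits ahead of main
main is 13 commits ahead of feature

feature ahead: 15, main ahead: 13


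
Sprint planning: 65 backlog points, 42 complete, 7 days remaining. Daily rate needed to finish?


Formula: Required rate = Remaining points / Days left
Remaining = 65 - 42 = 23 points
Required rate = 23 / 7 = 3.29 points/day

3.29 points/day


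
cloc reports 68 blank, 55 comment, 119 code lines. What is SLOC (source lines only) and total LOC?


Total LOC = blank + comment + code
Total LOC = 68 + 55 + 119 = 242
SLOC (source only) = code = 119

Total LOC: 242, SLOC: 119


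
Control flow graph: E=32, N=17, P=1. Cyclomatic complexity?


Formula: V(G) = E - N + 2P
V(G) = 32 - 17 + 2*1
V(G) = 15 + 2
V(G) = 17

17


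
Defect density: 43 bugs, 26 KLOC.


Defect density = defects / KLOC
Defect density = 43 / 26
Defect density = 1.654 defects/KLOC

1.654 defects/KLOC


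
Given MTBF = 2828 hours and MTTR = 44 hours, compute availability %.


Availability = MTBF / (MTBF + MTTR)
Availability = 2828 / (2828 + 44)
Availability = 2828 / 2872
Availability = 98.468%

98.468%


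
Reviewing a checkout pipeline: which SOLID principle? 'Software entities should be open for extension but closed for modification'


This describes the Open/Closed Principle (OCP)

Open/Closed Principle (OCP)


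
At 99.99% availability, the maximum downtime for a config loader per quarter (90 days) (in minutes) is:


Formula: allowed downtime = period * (100 - SLA) / 100
Period (quarter (90 days)) = 129600 minutes
Unavailability fraction = (100 - 99.99) / 100
Allowed downtime = 129600 * (100 - 99.99) / 100
Allowed downtime = 12.96 minutes

12.96 minutes


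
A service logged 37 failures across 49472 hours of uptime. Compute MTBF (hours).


Formula: MTBF = Total operating time / Number of failures
MTBF = 49472 / 37
MTBF = 1337.08 hours

1337.08 hours


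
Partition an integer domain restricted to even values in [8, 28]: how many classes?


Constraint: even integers in [8, 28]
Class 1: x < 8 — out-of-range invalid
Class 2: x in [8,28] but odd — wrong type invalid
Class 3: x in [8,28] and even — valid
Class 4: x > 28 — out-of-range invalid
Total equivalence classes: 4

4 equivalence classes


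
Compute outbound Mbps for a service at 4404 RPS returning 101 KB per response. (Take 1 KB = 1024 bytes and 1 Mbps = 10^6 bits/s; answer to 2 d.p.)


Formula: Mbps = payload_bytes * RPS * 8 / 1e6
Payload per request = 101 KB = 101 * 1024 = 103424 bytes
Total bytes/sec = 103424 * 4404 = 455479296
Total bits/sec = 455479296 * 8 = 3643834368
Mbps = 3643834368 / 1e6 = 3643.83

3643.83 Mbps


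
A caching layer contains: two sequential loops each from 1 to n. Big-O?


Reasoning: sequential dominates: O(n) + O(n) = O(n)
Complexity: O(n)

O(n)


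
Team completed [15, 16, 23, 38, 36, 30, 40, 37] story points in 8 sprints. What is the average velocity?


Formula: Avg velocity = Total points / Number of sprints
Points: [15, 16, 23, 38, 36, 30, 40, 37]
Sum = 15 + 16 + 23 + 38 + 36 + 30 + 40 + 37 = 235
Avg velocity = 235 / 8 = 29.38 points/sprint

29.38 points/sprint


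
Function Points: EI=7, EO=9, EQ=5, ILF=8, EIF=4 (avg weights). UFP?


UFP = EI*4 + EO*5 + EQ*4 + ILF*10 + EIF*7
UFP = 7*4 + 9*5 + 5*4 + 8*10 + 4*7
UFP = 28 + 45 + 20 + 80 + 28
UFP = 201

201


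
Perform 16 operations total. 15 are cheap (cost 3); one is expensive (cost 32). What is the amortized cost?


Formula: Amortized cost = Total cost / Operations
Total cost = (15 * 3) + (1 * 32)
Total cost = 45 + 32 = 77
Amortized = 77 / 16 = 4.8125

4.8125


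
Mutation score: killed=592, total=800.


Mutation score = killed / total * 100
Mutation score = 592 / 800 * 100
Mutation score = 74.0%

74.0%


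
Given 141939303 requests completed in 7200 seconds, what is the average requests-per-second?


Formula: throughput = requests / seconds
throughput = 141939303 / 7200
throughput = 19713.79 requests/second

19713.79 requests/second


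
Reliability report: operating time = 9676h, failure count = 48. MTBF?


Formula: MTBF = Total operating time / Number of failures
MTBF = 9676 / 48
MTBF = 201.58 hours

201.58 hours


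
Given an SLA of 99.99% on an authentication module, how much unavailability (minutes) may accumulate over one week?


Formula: allowed downtime = period * (100 - SLA) / 100
Period (week) = 10080 minutes
Unavailability fraction = (100 - 99.99) / 100
Allowed downtime = 10080 * (100 - 99.99) / 100
Allowed downtime = 1.008 minutes

1.008 minutes


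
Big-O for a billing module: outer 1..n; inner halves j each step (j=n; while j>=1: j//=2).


Reasoning: n times log n
Complexity: O(n log n)

O(n log n)


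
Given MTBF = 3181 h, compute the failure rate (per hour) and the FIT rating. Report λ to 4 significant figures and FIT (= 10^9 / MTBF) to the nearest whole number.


Formula: λ = 1 / MTBF; FIT = λ × 1e9 = 1e9 / MTBF
λ = 1 / 3181 ≈ 3.144e-04 failures/hour
FIT = 1e9 / 3181 ≈ 314367 failures per 1e9 hours (nearest whole number)

λ = 3.144e-04 /h, FIT = 314367


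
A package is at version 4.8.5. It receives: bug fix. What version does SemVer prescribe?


Current: 4.8.5
Change category: 'bug fix' → patch bump
SemVer rule: patch bump → increment PATCH (MAJOR and MINOR unchanged)
New: 4.8.6

4.8.6


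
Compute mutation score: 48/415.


Mutation score = killed / total * 100
Mutation score = 48 / 415 * 100
Mutation score = 11.57%

11.57%


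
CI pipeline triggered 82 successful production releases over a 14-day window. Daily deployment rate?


Formula: deployments per day = releases / days
= 82 / 14
= 5.857 deploys/day
(equivalently, 41.0 deploys/week)

5.857 deploys/day


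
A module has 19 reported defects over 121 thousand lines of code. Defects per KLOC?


Defect density = defects / KLOC
Defect density = 19 / 121
Defect density = 0.157 defects/KLOC

0.157 defects/KLOC


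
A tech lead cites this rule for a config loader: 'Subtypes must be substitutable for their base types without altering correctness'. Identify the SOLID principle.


This describes the Liskov Substitution Principle (LSP)

Liskov Substitution Principle (LSP)


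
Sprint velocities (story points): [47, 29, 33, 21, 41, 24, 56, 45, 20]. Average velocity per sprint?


Formula: Avg velocity = Total points / Number of sprints
Points: [47, 29, 33, 21, 41, 24, 56, 45, 20]
Sum = 47 + 29 + 33 + 21 + 41 + 24 + 56 + 45 + 20 = 316
Avg velocity = 316 / 9 = 35.11 points/sprint

35.11 points/sprint


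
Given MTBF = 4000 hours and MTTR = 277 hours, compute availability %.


Availability = MTBF / (MTBF + MTTR)
Availability = 4000 / (4000 + 277)
Availability = 4000 / 4277
Availability = 93.5235%

93.5235%


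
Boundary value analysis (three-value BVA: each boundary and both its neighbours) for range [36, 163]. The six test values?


Range: [36, 163]
Boundaries: just below min, min, min+1, max-1, max, just above max
Values: [35, 36, 37, 162, 163, 164]

[35, 36, 37, 162, 163, 164]


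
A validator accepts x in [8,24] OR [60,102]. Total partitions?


Valid ranges: [8,24] and [60,102]
Class 1: x < 8 — invalid
Class 2: 8 ≤ x ≤ 24 — valid
Class 3: 24 < x < 60 — invalid (gap between ranges)
Class 4: 60 ≤ x ≤ 102 — valid
Class 5: x > 102 — invalid
Total equivalence classes: 5

5 equivalence classes


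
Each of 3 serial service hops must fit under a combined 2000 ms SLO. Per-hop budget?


Formula: per_stage = total_budget / stages
per_stage = 2000 / 3
per_stage = 666.67 ms

666.67 ms


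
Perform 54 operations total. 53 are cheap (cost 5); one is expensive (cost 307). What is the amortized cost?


Formula: Amortized cost = Total cost / Operations
Total cost = (53 * 5) + (1 * 307)
Total cost = 265 + 307 = 572
Amortized = 572 / 54 = 10.5926

10.5926


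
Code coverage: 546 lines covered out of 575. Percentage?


Coverage = covered / total * 100
Coverage = 546 / 575 * 100
Coverage = 94.96%

94.96%


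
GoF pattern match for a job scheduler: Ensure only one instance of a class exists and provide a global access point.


This matches the Singleton pattern

Singleton


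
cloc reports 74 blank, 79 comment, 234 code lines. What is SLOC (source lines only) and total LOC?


Total LOC = blank + comment + code
Total LOC = 74 + 79 + 234 = 387
SLOC (source only) = code = 234

Total LOC: 387, SLOC: 234


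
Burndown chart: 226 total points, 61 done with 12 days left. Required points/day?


Formula: Required rate = Remaining points / Days left
Remaining = 226 - 61 = 165 points
Required rate = 165 / 12 = 13.75 points/day

13.75 points/day


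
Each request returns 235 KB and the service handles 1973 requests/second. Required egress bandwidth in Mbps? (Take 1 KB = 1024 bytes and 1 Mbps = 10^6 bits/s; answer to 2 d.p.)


Formula: Mbps = payload_bytes * RPS * 8 / 1e6
Payload per request = 235 KB = 235 * 1024 = 240640 bytes
Total bytes/sec = 240640 * 1973 = 474782720
Total bits/sec = 474782720 * 8 = 3798261760
Mbps = 3798261760 / 1e6 = 3798.26

3798.26 Mbps


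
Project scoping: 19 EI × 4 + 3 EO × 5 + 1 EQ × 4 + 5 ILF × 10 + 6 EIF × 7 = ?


UFP = EI*4 + EO*5 + EQ*4 + ILF*10 + EIF*7
UFP = 19*4 + 3*5 + 1*4 + 5*10 + 6*7
UFP = 76 + 15 + 4 + 50 + 42
UFP = 187

187


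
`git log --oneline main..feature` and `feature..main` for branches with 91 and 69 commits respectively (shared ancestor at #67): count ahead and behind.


Common ancestor: commit #67
feature commits after divergence: 91 - 67 = 24
main commits after divergence: 69 - 67 = 2
feature is 24 commits ahead of main
main is 2 commits ahead of feature

feature ahead: 24, main ahead: 2


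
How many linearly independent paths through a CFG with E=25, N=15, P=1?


Formula: V(G) = E - N + 2P
V(G) = 25 - 15 + 2*1
V(G) = 10 + 2
V(G) = 12

12


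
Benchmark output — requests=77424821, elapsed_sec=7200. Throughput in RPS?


Formula: throughput = requests / seconds
throughput = 77424821 / 7200
throughput = 10753.45 requests/second

10753.45 requests/second


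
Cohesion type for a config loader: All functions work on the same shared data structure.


Reasoning: Functions share data
Type: Communicational cohesion

Communicational cohesion


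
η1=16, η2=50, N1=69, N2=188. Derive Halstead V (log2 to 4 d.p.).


Formula: V = N * log2(η), where N = N1 + N2 and η = η1 + η2
η = 16 + 50 = 66
N = 69 + 188 = 257
log2(66) ≈ 6.0444
V = 257 * 6.0444 = 1553.41

1553.41


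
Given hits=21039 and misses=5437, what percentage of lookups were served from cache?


Formula: hit rate = hits / (hits + misses) * 100
hit rate = 21039 / (21039 + 5437) * 100
hit rate = 21039 / 26476 * 100
hit rate = 79.46%

79.46%


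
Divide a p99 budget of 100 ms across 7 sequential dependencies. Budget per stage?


Formula: per_stage = total_budget / stages
per_stage = 100 / 7
per_stage = 14.29 ms

14.29 ms


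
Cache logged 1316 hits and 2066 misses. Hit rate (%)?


Formula: hit rate = hits / (hits + misses) * 100
hit rate = 1316 / (1316 + 2066) * 100
hit rate = 1316 / 3382 * 100
hit rate = 38.91%

38.91%


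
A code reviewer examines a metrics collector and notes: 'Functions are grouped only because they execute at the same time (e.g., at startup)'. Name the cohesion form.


Reasoning: Related by timing only
Type: Temporal cohesion

Temporal cohesion


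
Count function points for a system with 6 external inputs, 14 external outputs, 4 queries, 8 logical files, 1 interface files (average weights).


UFP = EI*4 + EO*5 + EQ*4 + ILF*10 + EIF*7
UFP = 6*4 + 14*5 + 4*4 + 8*10 + 1*7
UFP = 24 + 70 + 16 + 80 + 7
UFP = 197

197


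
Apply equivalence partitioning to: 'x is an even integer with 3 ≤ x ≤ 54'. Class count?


Constraint: even integers in [3, 54]
Class 1: x < 3 — out-of-range invalid
Class 2: x in [3,54] but odd — wrong type invalid
Class 3: x in [3,54] and even — valid
Class 4: x > 54 — out-of-range invalid
Total equivalence classes: 4

4 equivalence classes


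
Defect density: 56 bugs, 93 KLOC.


Defect density = defects / KLOC
Defect density = 56 / 93
Defect density = 0.602 defects/KLOC

0.602 defects/KLOC


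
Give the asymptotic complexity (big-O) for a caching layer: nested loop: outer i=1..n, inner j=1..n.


Reasoning: n iterations times n iterations
Complexity: O(n^2)

O(n^2)


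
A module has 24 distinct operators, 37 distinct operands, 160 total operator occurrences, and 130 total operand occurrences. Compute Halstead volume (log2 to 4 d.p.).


Formula: V = N * log2(η), where N = N1 + N2 and η = η1 + η2
η = 24 + 37 = 61
N = 160 + 130 = 290
log2(61) ≈ 5.9307
V = 290 * 5.9307 = 1719.90

1719.90


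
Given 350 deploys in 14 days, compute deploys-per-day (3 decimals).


Formula: deployments per day = releases / days
= 350 / 14
= 25.0 deploys/day
(equivalently, 175.0 deploys/week)

25.0 deploys/day


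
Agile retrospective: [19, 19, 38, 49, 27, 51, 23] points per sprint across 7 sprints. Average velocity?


Formula: Avg velocity = Total points / Number of sprints
Points: [19, 19, 38, 49, 27, 51, 23]
Sum = 19 + 19 + 38 + 49 + 27 + 51 + 23 = 226
Avg velocity = 226 / 7 = 32.29 points/sprint

32.29 points/sprint


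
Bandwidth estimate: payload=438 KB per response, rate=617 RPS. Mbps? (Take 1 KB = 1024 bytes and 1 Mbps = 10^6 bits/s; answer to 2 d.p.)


Formula: Mbps = payload_bytes * RPS * 8 / 1e6
Payload per request = 438 KB = 438 * 1024 = 448512 bytes
Total bytes/sec = 448512 * 617 = 276731904
Total bits/sec = 276731904 * 8 = 2213855232
Mbps = 2213855232 / 1e6 = 2213.86

2213.86 Mbps


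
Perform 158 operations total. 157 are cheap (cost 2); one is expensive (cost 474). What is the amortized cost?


Formula: Amortized cost = Total cost / Operations
Total cost = (157 * 2) + (1 * 474)
Total cost = 314 + 474 = 788
Amortized = 788 / 158 = 4.9873

4.9873


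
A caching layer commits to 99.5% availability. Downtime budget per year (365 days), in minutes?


Formula: allowed downtime = period * (100 - SLA) / 100
Period (year (365 days)) = 525600 minutes
Unavailability fraction = (100 - 99.5) / 100
Allowed downtime = 525600 * (100 - 99.5) / 100
Allowed downtime = 2628.0 minutes

2628.0 minutes


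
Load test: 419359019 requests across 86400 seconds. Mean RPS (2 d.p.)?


Formula: throughput = requests / seconds
throughput = 419359019 / 86400
throughput = 4853.69 requests/second

4853.69 requests/second


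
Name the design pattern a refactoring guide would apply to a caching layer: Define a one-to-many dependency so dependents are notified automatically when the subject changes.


This matches the Observer pattern

Observer


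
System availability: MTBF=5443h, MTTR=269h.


Availability = MTBF / (MTBF + MTTR)
Availability = 5443 / (5443 + 269)
Availability = 5443 / 5712
Availability = 95.2906%

95.2906%


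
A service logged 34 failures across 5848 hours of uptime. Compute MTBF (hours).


Formula: MTBF = Total operating time / Number of failures
MTBF = 5848 / 34
MTBF = 172.0 hours

172.0 hours


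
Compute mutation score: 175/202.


Mutation score = killed / total * 100
Mutation score = 175 / 202 * 100
Mutation score = 86.63%

86.63%


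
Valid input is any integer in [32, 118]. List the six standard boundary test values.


Range: [32, 118]
Boundaries: just below min, min, min+1, max-1, max, just above max
Values: [31, 32, 33, 117, 118, 119]

[31, 32, 33, 117, 118, 119]


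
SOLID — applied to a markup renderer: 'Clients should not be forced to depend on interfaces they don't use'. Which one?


This describes the Interface Segregation Principle (ISP)

Interface Segregation Principle (ISP)


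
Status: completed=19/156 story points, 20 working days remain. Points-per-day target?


Formula: Required rate = Remaining points / Days left
Remaining = 156 - 19 = 137 points
Required rate = 137 / 20 = 6.85 points/day

6.85 points/day


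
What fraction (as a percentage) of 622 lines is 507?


Coverage = covered / total * 100
Coverage = 507 / 622 * 100
Coverage = 81.51%

81.51%


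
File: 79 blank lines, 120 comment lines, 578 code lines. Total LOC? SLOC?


Total LOC = blank + comment + code
Total LOC = 79 + 120 + 578 = 777
SLOC (source only) = code = 578

Total LOC: 777, SLOC: 578


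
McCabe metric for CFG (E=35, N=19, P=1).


Formula: V(G) = E - N + 2P
V(G) = 35 - 19 + 2*1
V(G) = 16 + 2
V(G) = 18

18


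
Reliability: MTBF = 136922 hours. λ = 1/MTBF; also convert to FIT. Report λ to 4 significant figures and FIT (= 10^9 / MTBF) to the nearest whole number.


Formula: λ = 1 / MTBF; FIT = λ × 1e9 = 1e9 / MTBF
λ = 1 / 136922 ≈ 7.303e-06 failures/hour
FIT = 1e9 / 136922 ≈ 7303 failures per 1e9 hours (nearest whole number)

λ = 7.303e-06 /h, FIT = 7303


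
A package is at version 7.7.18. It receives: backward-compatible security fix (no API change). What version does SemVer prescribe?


Current: 7.7.18
Change category: 'backward-compatible security fix (no API change)' → patch bump
SemVer rule: patch bump → increment PATCH (MAJOR and MINOR unchanged)
New: 7.7.19

7.7.19


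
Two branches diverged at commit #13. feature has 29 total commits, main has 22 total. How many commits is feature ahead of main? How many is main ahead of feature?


Common ancestor: commit #13
feature commits after divergence: 29 - 13 = 16
main commits after divergence: 22 - 13 = 9
feature is 16 commits ahead of main
main is 9 commits ahead of feature

feature ahead: 16, main ahead: 9


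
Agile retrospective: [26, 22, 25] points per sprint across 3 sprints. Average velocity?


Formula: Avg velocity = Total points / Number of sprints
Points: [26, 22, 25]
Sum = 26 + 22 + 25 = 73
Avg velocity = 73 / 3 = 24.33 points/sprint

24.33 points/sprint


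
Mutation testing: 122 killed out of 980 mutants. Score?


Mutation score = killed / total * 100
Mutation score = 122 / 980 * 100
Mutation score = 12.45%

12.45%


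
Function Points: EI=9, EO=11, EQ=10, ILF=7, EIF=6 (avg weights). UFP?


UFP = EI*4 + EO*5 + EQ*4 + ILF*10 + EIF*7
UFP = 9*4 + 11*5 + 10*4 + 7*10 + 6*7
UFP = 36 + 55 + 40 + 70 + 42
UFP = 243

243


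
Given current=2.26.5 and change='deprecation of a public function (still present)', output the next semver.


Current: 2.26.5
Change category: 'deprecation of a public function (still present)' → minor bump
SemVer rule: minor bump → increment MINOR, reset PATCH to 0 (MAJOR unchanged)
New: 2.27.0

2.27.0


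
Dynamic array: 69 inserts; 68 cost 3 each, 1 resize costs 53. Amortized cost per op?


Formula: Amortized cost = Total cost / Operations
Total cost = (68 * 3) + (1 * 53)
Total cost = 204 + 53 = 257
Amortized = 257 / 69 = 3.7246

3.7246


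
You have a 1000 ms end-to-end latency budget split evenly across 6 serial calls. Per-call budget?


Formula: per_stage = total_budget / stages
per_stage = 1000 / 6
per_stage = 166.67 ms

166.67 ms


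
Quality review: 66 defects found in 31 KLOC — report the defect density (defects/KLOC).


Defect density = defects / KLOC
Defect density = 66 / 31
Defect density = 2.129 defects/KLOC

2.129 defects/KLOC


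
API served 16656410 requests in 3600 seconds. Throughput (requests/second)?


Formula: throughput = requests / seconds
throughput = 16656410 / 3600
throughput = 4626.78 requests/second

4626.78 requests/second


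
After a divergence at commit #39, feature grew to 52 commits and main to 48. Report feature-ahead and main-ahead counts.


Common ancestor: commit #39
feature commits after divergence: 52 - 39 = 13
main commits after divergence: 48 - 39 = 9
feature is 13 commits ahead of main
main is 9 commits ahead of feature

feature ahead: 13, main ahead: 9


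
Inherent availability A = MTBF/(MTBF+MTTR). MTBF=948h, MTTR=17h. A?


Availability = MTBF / (MTBF + MTTR)
Availability = 948 / (948 + 17)
Availability = 948 / 965
Availability = 98.2383%

98.2383%


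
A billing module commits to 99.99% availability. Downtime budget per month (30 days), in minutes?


Formula: allowed downtime = period * (100 - SLA) / 100
Period (month (30 days)) = 43200 minutes
Unavailability fraction = (100 - 99.99) / 100
Allowed downtime = 43200 * (100 - 99.99) / 100
Allowed downtime = 4.32 minutes

4.32 minutes


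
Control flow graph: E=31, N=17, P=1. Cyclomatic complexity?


Formula: V(G) = E - N + 2P
V(G) = 31 - 17 + 2*1
V(G) = 14 + 2
V(G) = 16

16


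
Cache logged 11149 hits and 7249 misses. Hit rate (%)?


Formula: hit rate = hits / (hits + misses) * 100
hit rate = 11149 / (11149 + 7249) * 100
hit rate = 11149 / 18398 * 100
hit rate = 60.6%

60.6%


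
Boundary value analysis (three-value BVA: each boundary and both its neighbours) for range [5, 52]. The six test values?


Range: [5, 52]
Boundaries: just below min, min, min+1, max-1, max, just above max
Values: [4, 5, 6, 51, 52, 53]

[4, 5, 6, 51, 52, 53]


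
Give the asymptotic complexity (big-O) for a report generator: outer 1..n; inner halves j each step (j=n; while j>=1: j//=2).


Reasoning: n times log n
Complexity: O(n log n)

O(n log n)


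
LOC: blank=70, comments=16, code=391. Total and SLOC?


Total LOC = blank + comment + code
Total LOC = 70 + 16 + 391 = 477
SLOC (source only) = code = 391

Total LOC: 477, SLOC: 391


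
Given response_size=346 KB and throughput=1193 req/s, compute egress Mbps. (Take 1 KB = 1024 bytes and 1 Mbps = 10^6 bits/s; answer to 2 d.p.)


Formula: Mbps = payload_bytes * RPS * 8 / 1e6
Payload per request = 346 KB = 346 * 1024 = 354304 bytes
Total bytes/sec = 354304 * 1193 = 422684672
Total bits/sec = 422684672 * 8 = 3381477376
Mbps = 3381477376 / 1e6 = 3381.48

3381.48 Mbps


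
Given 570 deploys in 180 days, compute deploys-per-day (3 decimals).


Formula: deployments per day = releases / days
= 570 / 180
= 3.167 deploys/day
(equivalently, 22.17 deploys/week)

3.167 deploys/day


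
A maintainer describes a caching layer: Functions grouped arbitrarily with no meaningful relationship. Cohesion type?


Reasoning: Worst: random grouping
Type: Coincidental cohesion

Coincidental cohesion


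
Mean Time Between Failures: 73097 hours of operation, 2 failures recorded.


Formula: MTBF = Total operating time / Number of failures
MTBF = 73097 / 2
MTBF = 36548.5 hours

36548.5 hours


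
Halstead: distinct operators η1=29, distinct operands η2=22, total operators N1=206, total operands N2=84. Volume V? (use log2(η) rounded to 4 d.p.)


Formula: V = N * log2(η), where N = N1 + N2 and η = η1 + η2
η = 29 + 22 = 51
N = 206 + 84 = 290
log2(51) ≈ 5.6724
V = 290 * 5.6724 = 1645.00

1645.00


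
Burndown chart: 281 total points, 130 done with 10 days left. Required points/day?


Formula: Required rate = Remaining points / Days left
Remaining = 281 - 130 = 151 points
Required rate = 151 / 10 = 15.1 points/day

15.1 points/day


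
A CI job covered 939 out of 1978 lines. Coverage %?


Coverage = covered / total * 100
Coverage = 939 / 1978 * 100
Coverage = 47.47%

47.47%
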